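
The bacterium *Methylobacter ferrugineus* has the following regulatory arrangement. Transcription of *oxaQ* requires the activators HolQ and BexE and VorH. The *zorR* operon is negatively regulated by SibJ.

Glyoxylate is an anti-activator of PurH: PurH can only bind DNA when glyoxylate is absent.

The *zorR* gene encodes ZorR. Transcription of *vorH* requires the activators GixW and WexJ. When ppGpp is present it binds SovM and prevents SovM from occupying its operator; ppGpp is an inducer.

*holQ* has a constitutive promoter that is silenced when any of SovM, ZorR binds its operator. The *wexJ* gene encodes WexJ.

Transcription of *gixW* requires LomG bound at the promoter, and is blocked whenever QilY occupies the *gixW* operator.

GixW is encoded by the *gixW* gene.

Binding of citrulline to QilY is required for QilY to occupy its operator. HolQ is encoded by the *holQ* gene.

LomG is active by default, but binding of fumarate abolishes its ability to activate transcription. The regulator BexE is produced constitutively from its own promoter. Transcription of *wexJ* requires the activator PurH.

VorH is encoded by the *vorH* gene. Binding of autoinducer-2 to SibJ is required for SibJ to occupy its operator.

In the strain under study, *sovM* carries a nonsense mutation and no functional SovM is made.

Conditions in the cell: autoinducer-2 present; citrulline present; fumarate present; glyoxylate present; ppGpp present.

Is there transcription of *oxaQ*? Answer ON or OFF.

SovM is non-functional in this strain, so it has no effect.
Autoinducer-2 is present, so SibJ is active.
With repressor SibJ bound, *zorR* is not transcribed.
So ZorR is not produced.
With no repressor bound, *holQ* is transcribed.
So HolQ is produced and active.
BexE is produced constitutively and is active.
Fumarate is present, so LomG is inactive.
Citrulline is present, so QilY is active.
With repressor QilY bound, *gixW* is not transcribed.
So GixW is not produced.
Glyoxylate is present, so PurH is inactive.
Required activator PurH is absent, so *wexJ* is not transcribed.
So WexJ is not produced.
Required activator GixW is absent, so *vorH* is not transcribed.
So VorH is not produced.
Required activator VorH is absent, so *oxaQ* is not transcribed.

OFF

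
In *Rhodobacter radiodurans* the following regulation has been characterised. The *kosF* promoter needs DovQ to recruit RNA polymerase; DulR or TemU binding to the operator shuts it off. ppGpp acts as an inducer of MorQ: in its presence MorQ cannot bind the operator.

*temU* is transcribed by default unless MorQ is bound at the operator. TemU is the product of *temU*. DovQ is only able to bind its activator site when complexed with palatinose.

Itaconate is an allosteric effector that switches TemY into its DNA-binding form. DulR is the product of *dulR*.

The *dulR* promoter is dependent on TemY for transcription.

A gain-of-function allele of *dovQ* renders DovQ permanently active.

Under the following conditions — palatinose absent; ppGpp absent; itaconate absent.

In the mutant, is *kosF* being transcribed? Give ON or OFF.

Itaconate is absent, so TemY is inactive.
Required activator TemY is absent, so *dulR* is not transcribed.
So DulR is not produced.
DovQ is constitutively active in this strain.
ppGpp is absent, so MorQ is active.
With repressor MorQ bound, *temU* is not transcribed.
So TemU is not produced.
No repressor is bound and DovQ is active, so *kosF* is transcribed.

ON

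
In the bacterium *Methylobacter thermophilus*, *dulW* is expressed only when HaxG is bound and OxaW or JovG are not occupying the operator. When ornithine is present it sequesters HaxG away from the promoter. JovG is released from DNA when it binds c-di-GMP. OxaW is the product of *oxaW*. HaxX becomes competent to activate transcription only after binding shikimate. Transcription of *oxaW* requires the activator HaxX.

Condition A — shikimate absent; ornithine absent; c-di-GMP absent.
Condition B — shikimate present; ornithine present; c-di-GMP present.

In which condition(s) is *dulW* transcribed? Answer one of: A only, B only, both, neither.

Condition A:
Shikimate is absent, so HaxX is inactive.
Required activator HaxX is absent, so *oxaW* is not transcribed.
So OxaW is not produced.
Ornithine is absent, so HaxG is active.
c-di-GMP is absent, so JovG is active.
With repressor JovG bound, *dulW* is not transcribed.
→ *dulW* is OFF in A.
Condition B:
Shikimate is present, so HaxX is active.
No repressor is bound and HaxX is active, so *oxaW* is transcribed.
So OxaW is produced and active.
Ornithine is present, so HaxG is inactive.
c-di-GMP is present, so JovG is inactive.
With repressor OxaW bound, *dulW* is not transcribed.
→ *dulW* is OFF in B.

neither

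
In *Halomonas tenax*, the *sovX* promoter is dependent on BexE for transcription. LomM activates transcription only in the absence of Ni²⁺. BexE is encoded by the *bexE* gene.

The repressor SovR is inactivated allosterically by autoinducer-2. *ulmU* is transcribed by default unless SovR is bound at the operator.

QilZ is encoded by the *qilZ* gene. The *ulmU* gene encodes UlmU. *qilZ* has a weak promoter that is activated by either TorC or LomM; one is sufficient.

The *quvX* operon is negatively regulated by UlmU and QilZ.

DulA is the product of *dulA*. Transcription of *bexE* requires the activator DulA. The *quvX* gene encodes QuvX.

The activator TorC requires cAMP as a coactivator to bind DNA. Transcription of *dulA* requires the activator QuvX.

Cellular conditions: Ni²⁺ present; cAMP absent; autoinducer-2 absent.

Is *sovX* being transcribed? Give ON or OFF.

ON

Autoinducer-2 is absent, so SovR is active.
With repressor SovR bound, *ulmU* is not transcribed.
So UlmU is not produced.
cAMP is absent, so TorC is inactive.
Ni²⁺ is present, so LomM is inactive.
No activator is available at the *qilZ* promoter, so *qilZ* is not transcribed.
So QilZ is not produced.
With no repressor bound, *quvX* is transcribed.
So QuvX is produced and active.
No repressor is bound and QuvX is active, so *dulA* is transcribed.
So DulA is produced and active.
No repressor is bound and DulA is active, so *bexE* is transcribed.
So BexE is produced and active.
No repressor is bound and BexE is active, so *sovX* is transcribed.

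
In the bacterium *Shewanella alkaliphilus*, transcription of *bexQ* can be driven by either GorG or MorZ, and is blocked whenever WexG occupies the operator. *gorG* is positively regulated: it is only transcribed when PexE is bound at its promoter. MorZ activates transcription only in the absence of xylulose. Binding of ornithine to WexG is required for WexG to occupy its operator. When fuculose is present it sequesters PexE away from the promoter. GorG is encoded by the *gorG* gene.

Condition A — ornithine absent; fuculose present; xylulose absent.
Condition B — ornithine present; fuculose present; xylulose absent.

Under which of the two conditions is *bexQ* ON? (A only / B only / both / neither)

Condition A:
Ornithine is absent, so WexG is inactive.
Fuculose is present, so PexE is inactive.
Required activator PexE is absent, so *gorG* is not transcribed.
So GorG is not produced.
Xylulose is absent, so MorZ is active.
Activator MorZ is present, so *bexQ* is transcribed.
→ *bexQ* is ON in A.
Condition B:
Ornithine is present, so WexG is active.
Fuculose is present, so PexE is inactive.
Required activator PexE is absent, so *gorG* is not transcribed.
So GorG is not produced.
Xylulose is absent, so MorZ is active.
With repressor WexG bound, *bexQ* is not transcribed.
→ *bexQ* is OFF in B.

A only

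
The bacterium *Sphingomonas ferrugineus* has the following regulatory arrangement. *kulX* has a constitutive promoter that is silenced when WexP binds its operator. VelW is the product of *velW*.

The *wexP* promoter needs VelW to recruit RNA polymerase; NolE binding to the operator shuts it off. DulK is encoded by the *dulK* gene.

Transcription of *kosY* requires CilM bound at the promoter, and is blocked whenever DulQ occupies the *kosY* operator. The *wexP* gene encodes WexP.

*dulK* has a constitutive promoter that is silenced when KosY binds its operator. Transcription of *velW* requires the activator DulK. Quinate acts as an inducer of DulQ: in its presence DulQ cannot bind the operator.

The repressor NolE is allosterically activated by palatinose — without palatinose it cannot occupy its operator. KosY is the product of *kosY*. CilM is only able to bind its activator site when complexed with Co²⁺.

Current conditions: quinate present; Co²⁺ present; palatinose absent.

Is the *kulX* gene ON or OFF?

ON

Co²⁺ is present, so CilM is active.
Quinate is present, so DulQ is inactive.
No repressor is bound and CilM is active, so *kosY* is transcribed.
So KosY is produced and active.
With repressor KosY bound, *dulK* is not transcribed.
So DulK is not produced.
Required activator DulK is absent, so *velW* is not transcribed.
So VelW is not produced.
Palatinose is absent, so NolE is inactive.
Required activator VelW is absent, so *wexP* is not transcribed.
So WexP is not produced.
With no repressor bound, *kulX* is transcribed.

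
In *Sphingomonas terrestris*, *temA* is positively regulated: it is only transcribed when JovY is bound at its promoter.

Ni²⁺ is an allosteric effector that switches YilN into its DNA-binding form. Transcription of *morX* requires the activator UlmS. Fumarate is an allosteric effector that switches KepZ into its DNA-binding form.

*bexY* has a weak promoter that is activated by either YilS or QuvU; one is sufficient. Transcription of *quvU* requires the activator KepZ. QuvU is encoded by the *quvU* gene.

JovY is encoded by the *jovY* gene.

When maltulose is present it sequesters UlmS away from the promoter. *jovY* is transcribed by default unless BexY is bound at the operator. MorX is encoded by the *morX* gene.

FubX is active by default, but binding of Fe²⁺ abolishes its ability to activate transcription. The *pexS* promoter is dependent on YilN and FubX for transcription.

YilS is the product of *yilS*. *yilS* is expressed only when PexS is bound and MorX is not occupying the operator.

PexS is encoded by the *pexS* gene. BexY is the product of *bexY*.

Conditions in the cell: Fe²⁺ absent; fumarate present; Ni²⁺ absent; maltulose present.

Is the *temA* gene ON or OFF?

OFF

Ni²⁺ is absent, so YilN is inactive.
Fe²⁺ is absent, so FubX is active.
Required activator YilN is absent, so *pexS* is not transcribed.
So PexS is not produced.
Maltulose is present, so UlmS is inactive.
Required activator UlmS is absent, so *morX* is not transcribed.
So MorX is not produced.
Required activator PexS is absent, so *yilS* is not transcribed.
So YilS is not produced.
Fumarate is present, so KepZ is active.
No repressor is bound and KepZ is active, so *quvU* is transcribed.
So QuvU is produced and active.
Activator QuvU is present, so *bexY* is transcribed.
So BexY is produced and active.
With repressor BexY bound, *jovY* is not transcribed.
So JovY is not produced.
Required activator JovY is absent, so *temA* is not transcribed.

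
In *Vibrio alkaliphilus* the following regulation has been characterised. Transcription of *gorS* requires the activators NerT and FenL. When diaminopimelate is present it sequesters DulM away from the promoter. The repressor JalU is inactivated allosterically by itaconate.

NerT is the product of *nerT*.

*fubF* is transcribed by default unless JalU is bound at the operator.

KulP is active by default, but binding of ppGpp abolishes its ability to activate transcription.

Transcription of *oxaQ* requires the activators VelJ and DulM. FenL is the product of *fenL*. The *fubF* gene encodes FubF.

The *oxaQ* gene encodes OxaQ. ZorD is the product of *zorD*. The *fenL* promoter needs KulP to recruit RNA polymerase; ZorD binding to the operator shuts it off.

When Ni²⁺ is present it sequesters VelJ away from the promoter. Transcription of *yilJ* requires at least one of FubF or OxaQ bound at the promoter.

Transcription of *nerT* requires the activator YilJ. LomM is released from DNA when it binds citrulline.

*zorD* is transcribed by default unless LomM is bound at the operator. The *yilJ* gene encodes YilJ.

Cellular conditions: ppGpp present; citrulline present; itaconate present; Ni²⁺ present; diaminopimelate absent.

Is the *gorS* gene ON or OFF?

Itaconate is present, so JalU is inactive.
With no repressor bound, *fubF* is transcribed.
So FubF is produced and active.
Ni²⁺ is present, so VelJ is inactive.
Diaminopimelate is absent, so DulM is active.
Required activator VelJ is absent, so *oxaQ* is not transcribed.
So OxaQ is not produced.
Activator FubF is present, so *yilJ* is transcribed.
So YilJ is produced and active.
No repressor is bound and YilJ is active, so *nerT* is transcribed.
So NerT is produced and active.
Citrulline is present, so LomM is inactive.
With no repressor bound, *zorD* is transcribed.
So ZorD is produced and active.
ppGpp is present, so KulP is inactive.
With repressor ZorD bound, *fenL* is not transcribed.
So FenL is not produced.
Required activator FenL is absent, so *gorS* is not transcribed.

OFF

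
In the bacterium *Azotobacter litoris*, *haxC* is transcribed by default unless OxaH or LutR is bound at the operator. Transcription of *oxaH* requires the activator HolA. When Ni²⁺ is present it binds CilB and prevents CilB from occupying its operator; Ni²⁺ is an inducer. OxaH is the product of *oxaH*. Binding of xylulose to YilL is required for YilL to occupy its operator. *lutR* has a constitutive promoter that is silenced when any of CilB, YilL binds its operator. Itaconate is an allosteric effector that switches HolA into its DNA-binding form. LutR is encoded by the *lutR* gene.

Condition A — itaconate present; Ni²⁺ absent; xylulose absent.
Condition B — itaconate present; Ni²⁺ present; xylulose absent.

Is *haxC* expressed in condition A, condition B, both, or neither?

Condition A:
Itaconate is present, so HolA is active.
No repressor is bound and HolA is active, so *oxaH* is transcribed.
So OxaH is produced and active.
Ni²⁺ is absent, so CilB is active.
Xylulose is absent, so YilL is inactive.
With repressor CilB bound, *lutR* is not transcribed.
So LutR is not produced.
With repressor OxaH bound, *haxC* is not transcribed.
→ *haxC* is OFF in A.
Condition B:
Itaconate is present, so HolA is active.
No repressor is bound and HolA is active, so *oxaH* is transcribed.
So OxaH is produced and active.
Ni²⁺ is present, so CilB is inactive.
Xylulose is absent, so YilL is inactive.
With no repressor bound, *lutR* is transcribed.
So LutR is produced and active.
With repressor OxaH bound, *haxC* is not transcribed.
→ *haxC* is OFF in B.

neither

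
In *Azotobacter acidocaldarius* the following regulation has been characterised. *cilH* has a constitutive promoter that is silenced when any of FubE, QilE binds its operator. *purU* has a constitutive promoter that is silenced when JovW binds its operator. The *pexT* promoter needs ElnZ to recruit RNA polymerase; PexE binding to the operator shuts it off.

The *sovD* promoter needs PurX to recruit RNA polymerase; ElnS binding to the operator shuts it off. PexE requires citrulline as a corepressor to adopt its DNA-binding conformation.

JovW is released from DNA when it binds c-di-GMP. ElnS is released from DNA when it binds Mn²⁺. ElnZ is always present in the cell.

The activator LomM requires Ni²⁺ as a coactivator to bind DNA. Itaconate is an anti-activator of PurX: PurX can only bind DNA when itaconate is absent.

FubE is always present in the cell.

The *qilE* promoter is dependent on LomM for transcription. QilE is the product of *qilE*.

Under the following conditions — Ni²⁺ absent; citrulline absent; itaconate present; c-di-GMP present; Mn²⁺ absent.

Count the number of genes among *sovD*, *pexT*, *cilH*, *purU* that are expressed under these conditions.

Mn²⁺ is absent, so ElnS is active.
Itaconate is present, so PurX is inactive.
With repressor ElnS bound, *sovD* is not transcribed.
→ *sovD* is OFF.
Citrulline is absent, so PexE is inactive.
ElnZ is produced constitutively and is active.
No repressor is bound and ElnZ is active, so *pexT* is transcribed.
→ *pexT* is ON.
FubE is produced constitutively and is active.
Ni²⁺ is absent, so LomM is inactive.
Required activator LomM is absent, so *qilE* is not transcribed.
So QilE is not produced.
With repressor FubE bound, *cilH* is not transcribed.
→ *cilH* is OFF.
c-di-GMP is present, so JovW is inactive.
With no repressor bound, *purU* is transcribed.
→ *purU* is ON.
2 of the 4 genes are transcribed.

2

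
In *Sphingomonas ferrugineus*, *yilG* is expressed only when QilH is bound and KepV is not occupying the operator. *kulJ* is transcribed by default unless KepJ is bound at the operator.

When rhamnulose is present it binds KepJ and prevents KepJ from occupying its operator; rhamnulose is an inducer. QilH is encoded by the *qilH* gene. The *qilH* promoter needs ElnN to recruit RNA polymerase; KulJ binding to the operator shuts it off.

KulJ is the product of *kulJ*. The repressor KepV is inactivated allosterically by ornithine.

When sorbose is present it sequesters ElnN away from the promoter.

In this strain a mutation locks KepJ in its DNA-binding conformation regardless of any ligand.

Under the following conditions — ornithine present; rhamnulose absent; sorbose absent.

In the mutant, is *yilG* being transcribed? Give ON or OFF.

ON

Ornithine is present, so KepV is inactive.
KepJ is constitutively active in this strain.
With repressor KepJ bound, *kulJ* is not transcribed.
So KulJ is not produced.
Sorbose is absent, so ElnN is active.
No repressor is bound and ElnN is active, so *qilH* is transcribed.
So QilH is produced and active.
No repressor is bound and QilH is active, so *yilG* is transcribed.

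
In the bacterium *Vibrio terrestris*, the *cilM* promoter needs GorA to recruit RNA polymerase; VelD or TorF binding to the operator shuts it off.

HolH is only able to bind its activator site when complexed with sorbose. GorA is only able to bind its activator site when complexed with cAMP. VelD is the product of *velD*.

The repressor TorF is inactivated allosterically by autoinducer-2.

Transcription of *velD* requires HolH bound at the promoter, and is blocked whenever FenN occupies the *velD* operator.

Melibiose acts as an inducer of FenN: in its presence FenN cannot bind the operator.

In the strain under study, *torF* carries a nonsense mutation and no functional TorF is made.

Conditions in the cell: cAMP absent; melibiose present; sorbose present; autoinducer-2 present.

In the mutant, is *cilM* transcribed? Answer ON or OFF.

Melibiose is present, so FenN is inactive.
Sorbose is present, so HolH is active.
No repressor is bound and HolH is active, so *velD* is transcribed.
So VelD is produced and active.
cAMP is absent, so GorA is inactive.
TorF is non-functional in this strain, so it has no effect.
With repressor VelD bound, *cilM* is not transcribed.

OFF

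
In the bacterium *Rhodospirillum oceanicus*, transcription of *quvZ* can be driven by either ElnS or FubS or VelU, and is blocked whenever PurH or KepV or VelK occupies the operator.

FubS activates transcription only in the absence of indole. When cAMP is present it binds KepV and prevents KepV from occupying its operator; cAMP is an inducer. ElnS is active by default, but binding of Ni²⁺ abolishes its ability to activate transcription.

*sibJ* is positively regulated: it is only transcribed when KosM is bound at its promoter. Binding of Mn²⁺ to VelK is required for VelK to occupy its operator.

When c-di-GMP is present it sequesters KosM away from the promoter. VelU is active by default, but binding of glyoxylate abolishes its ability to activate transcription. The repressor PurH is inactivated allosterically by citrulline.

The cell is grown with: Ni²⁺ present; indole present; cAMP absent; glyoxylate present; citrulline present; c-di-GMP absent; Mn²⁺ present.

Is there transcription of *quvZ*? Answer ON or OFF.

OFF

Citrulline is present, so PurH is inactive.
Ni²⁺ is present, so ElnS is inactive.
Indole is present, so FubS is inactive.
Glyoxylate is present, so VelU is inactive.
cAMP is absent, so KepV is active.
Mn²⁺ is present, so VelK is active.
With repressor KepV bound, *quvZ* is not transcribed.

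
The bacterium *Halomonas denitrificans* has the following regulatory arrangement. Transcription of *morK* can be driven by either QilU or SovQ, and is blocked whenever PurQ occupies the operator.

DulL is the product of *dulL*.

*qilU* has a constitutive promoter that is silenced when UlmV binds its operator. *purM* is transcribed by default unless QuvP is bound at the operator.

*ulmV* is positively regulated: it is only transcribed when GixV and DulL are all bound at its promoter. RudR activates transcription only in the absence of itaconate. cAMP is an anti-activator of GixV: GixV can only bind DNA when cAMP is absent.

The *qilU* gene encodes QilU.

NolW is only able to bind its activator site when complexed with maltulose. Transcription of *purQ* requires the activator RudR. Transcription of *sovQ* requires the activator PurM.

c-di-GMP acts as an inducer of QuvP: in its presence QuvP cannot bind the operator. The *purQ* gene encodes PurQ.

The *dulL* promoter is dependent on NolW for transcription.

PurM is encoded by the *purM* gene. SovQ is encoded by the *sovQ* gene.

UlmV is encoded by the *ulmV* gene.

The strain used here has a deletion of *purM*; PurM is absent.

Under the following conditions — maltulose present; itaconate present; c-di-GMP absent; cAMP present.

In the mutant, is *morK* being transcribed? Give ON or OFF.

ON

cAMP is present, so GixV is inactive.
Maltulose is present, so NolW is active.
No repressor is bound and NolW is active, so *dulL* is transcribed.
So DulL is produced and active.
Required activator GixV is absent, so *ulmV* is not transcribed.
So UlmV is not produced.
With no repressor bound, *qilU* is transcribed.
So QilU is produced and active.
PurM is non-functional in this strain, so it has no effect.
Required activator PurM is absent, so *sovQ* is not transcribed.
So SovQ is not produced.
Itaconate is present, so RudR is inactive.
Required activator RudR is absent, so *purQ* is not transcribed.
So PurQ is not produced.
Activator QilU is present, so *morK* is transcribed.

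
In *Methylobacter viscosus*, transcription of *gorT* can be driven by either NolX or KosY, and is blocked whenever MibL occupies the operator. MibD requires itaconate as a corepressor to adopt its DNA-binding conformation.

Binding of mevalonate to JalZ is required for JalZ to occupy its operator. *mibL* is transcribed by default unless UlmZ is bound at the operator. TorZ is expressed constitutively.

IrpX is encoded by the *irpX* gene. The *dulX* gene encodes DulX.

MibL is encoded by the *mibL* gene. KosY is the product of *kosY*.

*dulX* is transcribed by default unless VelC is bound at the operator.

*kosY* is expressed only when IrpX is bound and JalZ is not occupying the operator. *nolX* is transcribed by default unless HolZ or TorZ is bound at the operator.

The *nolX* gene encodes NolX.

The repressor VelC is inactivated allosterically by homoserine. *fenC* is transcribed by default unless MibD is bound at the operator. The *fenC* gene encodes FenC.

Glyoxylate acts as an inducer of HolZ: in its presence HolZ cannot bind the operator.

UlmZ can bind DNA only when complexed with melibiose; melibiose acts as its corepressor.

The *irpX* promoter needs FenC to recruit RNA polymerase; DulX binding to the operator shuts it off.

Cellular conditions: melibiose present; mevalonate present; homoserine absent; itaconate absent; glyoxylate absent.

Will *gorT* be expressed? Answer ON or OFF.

Glyoxylate is absent, so HolZ is active.
TorZ is produced constitutively and is active.
With repressor HolZ bound, *nolX* is not transcribed.
So NolX is not produced.
Melibiose is present, so UlmZ is active.
With repressor UlmZ bound, *mibL* is not transcribed.
So MibL is not produced.
Itaconate is absent, so MibD is inactive.
With no repressor bound, *fenC* is transcribed.
So FenC is produced and active.
Homoserine is absent, so VelC is active.
With repressor VelC bound, *dulX* is not transcribed.
So DulX is not produced.
No repressor is bound and FenC is active, so *irpX* is transcribed.
So IrpX is produced and active.
Mevalonate is present, so JalZ is active.
With repressor JalZ bound, *kosY* is not transcribed.
So KosY is not produced.
No activator is available at the *gorT* promoter, so *gorT* is not transcribed.

OFF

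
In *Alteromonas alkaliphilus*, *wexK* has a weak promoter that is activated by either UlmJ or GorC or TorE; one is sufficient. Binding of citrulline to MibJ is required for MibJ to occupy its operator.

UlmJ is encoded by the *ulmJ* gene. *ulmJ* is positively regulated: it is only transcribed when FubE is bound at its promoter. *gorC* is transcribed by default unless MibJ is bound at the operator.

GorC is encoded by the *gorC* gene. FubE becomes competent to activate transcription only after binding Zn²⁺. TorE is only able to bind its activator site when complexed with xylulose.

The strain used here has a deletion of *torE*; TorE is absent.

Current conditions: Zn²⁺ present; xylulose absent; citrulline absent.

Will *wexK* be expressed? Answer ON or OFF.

ON

Zn²⁺ is present, so FubE is active.
No repressor is bound and FubE is active, so *ulmJ* is transcribed.
So UlmJ is produced and active.
Citrulline is absent, so MibJ is inactive.
With no repressor bound, *gorC* is transcribed.
So GorC is produced and active.
TorE is non-functional in this strain, so it has no effect.
Activator UlmJ is present, so *wexK* is transcribed.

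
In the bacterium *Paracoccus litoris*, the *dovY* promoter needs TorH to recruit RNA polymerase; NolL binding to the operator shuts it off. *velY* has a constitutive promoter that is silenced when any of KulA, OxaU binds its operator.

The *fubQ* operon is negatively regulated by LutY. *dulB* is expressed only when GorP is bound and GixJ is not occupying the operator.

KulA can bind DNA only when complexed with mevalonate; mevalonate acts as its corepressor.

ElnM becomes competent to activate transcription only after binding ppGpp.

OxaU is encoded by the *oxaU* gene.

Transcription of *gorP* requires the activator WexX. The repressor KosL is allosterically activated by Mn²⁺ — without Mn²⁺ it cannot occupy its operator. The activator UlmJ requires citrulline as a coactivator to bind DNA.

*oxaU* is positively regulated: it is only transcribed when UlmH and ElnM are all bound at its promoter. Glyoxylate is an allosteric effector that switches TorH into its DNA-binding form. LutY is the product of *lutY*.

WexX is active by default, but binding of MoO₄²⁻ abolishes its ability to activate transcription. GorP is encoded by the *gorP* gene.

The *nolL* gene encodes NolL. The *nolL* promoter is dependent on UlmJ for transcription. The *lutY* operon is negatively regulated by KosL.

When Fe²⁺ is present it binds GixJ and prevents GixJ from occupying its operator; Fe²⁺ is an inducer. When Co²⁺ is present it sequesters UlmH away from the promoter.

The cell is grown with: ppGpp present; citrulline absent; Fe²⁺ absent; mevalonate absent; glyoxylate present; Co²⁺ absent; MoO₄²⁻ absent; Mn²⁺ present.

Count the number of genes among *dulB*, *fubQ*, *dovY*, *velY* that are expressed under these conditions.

MoO₄²⁻ is absent, so WexX is active.
No repressor is bound and WexX is active, so *gorP* is transcribed.
So GorP is produced and active.
Fe²⁺ is absent, so GixJ is active.
With repressor GixJ bound, *dulB* is not transcribed.
→ *dulB* is OFF.
Mn²⁺ is present, so KosL is active.
With repressor KosL bound, *lutY* is not transcribed.
So LutY is not produced.
With no repressor bound, *fubQ* is transcribed.
→ *fubQ* is ON.
Glyoxylate is present, so TorH is active.
Citrulline is absent, so UlmJ is inactive.
Required activator UlmJ is absent, so *nolL* is not transcribed.
So NolL is not produced.
No repressor is bound and TorH is active, so *dovY* is transcribed.
→ *dovY* is ON.
Mevalonate is absent, so KulA is inactive.
Co²⁺ is absent, so UlmH is active.
ppGpp is present, so ElnM is active.
No repressor is bound and UlmH and ElnM are active, so *oxaU* is transcribed.
So OxaU is produced and active.
With repressor OxaU bound, *velY* is not transcribed.
→ *velY* is OFF.
2 of the 4 genes are transcribed.

2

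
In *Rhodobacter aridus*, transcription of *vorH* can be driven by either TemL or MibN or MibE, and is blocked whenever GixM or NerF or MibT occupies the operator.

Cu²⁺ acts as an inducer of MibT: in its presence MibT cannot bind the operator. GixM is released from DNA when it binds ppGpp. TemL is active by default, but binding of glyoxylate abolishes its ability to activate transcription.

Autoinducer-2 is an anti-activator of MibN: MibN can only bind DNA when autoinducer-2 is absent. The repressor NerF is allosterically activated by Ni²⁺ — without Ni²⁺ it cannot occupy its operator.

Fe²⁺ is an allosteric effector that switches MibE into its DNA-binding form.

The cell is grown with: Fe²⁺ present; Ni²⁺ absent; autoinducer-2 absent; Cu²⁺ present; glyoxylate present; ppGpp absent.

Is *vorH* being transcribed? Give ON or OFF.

OFF

ppGpp is absent, so GixM is active.
Glyoxylate is present, so TemL is inactive.
Ni²⁺ is absent, so NerF is inactive.
Cu²⁺ is present, so MibT is inactive.
Autoinducer-2 is absent, so MibN is active.
Fe²⁺ is present, so MibE is active.
With repressor GixM bound, *vorH* is not transcribed.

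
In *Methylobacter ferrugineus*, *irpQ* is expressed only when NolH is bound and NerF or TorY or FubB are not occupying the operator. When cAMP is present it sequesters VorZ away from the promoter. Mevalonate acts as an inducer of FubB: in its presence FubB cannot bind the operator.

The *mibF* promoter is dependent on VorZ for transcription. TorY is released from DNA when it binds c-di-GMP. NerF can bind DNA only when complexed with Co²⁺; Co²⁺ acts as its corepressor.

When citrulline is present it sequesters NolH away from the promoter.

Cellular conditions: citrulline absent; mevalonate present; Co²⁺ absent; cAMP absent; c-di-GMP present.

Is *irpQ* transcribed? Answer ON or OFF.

ON

Co²⁺ is absent, so NerF is inactive.
c-di-GMP is present, so TorY is inactive.
Citrulline is absent, so NolH is active.
Mevalonate is present, so FubB is inactive.
No repressor is bound and NolH is active, so *irpQ* is transcribed.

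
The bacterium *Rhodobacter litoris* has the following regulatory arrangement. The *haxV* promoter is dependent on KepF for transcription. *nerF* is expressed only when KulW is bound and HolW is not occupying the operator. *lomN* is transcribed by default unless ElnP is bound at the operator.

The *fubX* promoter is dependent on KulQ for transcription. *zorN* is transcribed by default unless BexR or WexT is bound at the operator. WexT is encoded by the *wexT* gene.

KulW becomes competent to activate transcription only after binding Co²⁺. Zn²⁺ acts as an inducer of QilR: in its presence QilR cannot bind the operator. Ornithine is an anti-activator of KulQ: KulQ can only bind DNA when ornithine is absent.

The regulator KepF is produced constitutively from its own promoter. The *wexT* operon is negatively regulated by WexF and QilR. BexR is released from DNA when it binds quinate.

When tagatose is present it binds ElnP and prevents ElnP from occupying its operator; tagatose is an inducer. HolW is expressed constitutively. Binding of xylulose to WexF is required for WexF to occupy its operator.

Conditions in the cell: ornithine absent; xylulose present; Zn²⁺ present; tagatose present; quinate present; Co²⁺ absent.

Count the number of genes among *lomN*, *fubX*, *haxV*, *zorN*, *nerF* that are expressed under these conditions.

Tagatose is present, so ElnP is inactive.
With no repressor bound, *lomN* is transcribed.
→ *lomN* is ON.
Ornithine is absent, so KulQ is active.
No repressor is bound and KulQ is active, so *fubX* is transcribed.
→ *fubX* is ON.
KepF is produced constitutively and is active.
No repressor is bound and KepF is active, so *haxV* is transcribed.
→ *haxV* is ON.
Quinate is present, so BexR is inactive.
Xylulose is present, so WexF is active.
Zn²⁺ is present, so QilR is inactive.
With repressor WexF bound, *wexT* is not transcribed.
So WexT is not produced.
With no repressor bound, *zorN* is transcribed.
→ *zorN* is ON.
HolW is produced constitutively and is active.
Co²⁺ is absent, so KulW is inactive.
With repressor HolW bound, *nerF* is not transcribed.
→ *nerF* is OFF.
4 of the 5 genes are transcribed.

4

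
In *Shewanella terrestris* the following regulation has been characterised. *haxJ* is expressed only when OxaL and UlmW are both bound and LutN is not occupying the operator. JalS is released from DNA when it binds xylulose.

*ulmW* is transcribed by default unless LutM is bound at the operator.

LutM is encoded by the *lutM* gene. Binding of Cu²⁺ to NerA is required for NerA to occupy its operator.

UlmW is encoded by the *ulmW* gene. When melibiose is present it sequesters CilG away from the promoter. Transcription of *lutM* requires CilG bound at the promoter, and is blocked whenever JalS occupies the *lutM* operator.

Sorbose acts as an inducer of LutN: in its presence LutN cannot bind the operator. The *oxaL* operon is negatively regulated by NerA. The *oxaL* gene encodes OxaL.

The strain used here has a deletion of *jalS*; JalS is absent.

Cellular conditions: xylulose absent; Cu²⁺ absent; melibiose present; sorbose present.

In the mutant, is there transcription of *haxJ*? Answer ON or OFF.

ON

Cu²⁺ is absent, so NerA is inactive.
With no repressor bound, *oxaL* is transcribed.
So OxaL is produced and active.
Melibiose is present, so CilG is inactive.
JalS is non-functional in this strain, so it has no effect.
Required activator CilG is absent, so *lutM* is not transcribed.
So LutM is not produced.
With no repressor bound, *ulmW* is transcribed.
So UlmW is produced and active.
Sorbose is present, so LutN is inactive.
No repressor is bound and OxaL and UlmW are active, so *haxJ* is transcribed.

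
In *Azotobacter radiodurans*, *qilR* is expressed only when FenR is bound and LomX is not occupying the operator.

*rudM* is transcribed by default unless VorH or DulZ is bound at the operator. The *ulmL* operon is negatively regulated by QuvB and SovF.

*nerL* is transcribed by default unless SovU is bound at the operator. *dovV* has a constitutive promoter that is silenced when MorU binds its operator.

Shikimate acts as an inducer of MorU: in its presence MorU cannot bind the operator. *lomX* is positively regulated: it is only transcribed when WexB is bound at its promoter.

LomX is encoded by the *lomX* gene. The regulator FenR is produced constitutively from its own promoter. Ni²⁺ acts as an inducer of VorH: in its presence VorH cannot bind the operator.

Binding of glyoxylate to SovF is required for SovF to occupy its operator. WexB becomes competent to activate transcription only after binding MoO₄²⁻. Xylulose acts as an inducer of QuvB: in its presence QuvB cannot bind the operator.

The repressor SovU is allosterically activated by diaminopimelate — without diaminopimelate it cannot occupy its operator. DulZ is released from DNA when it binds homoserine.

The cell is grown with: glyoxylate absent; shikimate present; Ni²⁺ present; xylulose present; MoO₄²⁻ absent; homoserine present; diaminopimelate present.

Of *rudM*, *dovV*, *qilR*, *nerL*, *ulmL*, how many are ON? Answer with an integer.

4

Ni²⁺ is present, so VorH is inactive.
Homoserine is present, so DulZ is inactive.
With no repressor bound, *rudM* is transcribed.
→ *rudM* is ON.
Shikimate is present, so MorU is inactive.
With no repressor bound, *dovV* is transcribed.
→ *dovV* is ON.
FenR is produced constitutively and is active.
MoO₄²⁻ is absent, so WexB is inactive.
Required activator WexB is absent, so *lomX* is not transcribed.
So LomX is not produced.
No repressor is bound and FenR is active, so *qilR* is transcribed.
→ *qilR* is ON.
Diaminopimelate is present, so SovU is active.
With repressor SovU bound, *nerL* is not transcribed.
→ *nerL* is OFF.
Xylulose is present, so QuvB is inactive.
Glyoxylate is absent, so SovF is inactive.
With no repressor bound, *ulmL* is transcribed.
→ *ulmL* is ON.
4 of the 5 genes are transcribed.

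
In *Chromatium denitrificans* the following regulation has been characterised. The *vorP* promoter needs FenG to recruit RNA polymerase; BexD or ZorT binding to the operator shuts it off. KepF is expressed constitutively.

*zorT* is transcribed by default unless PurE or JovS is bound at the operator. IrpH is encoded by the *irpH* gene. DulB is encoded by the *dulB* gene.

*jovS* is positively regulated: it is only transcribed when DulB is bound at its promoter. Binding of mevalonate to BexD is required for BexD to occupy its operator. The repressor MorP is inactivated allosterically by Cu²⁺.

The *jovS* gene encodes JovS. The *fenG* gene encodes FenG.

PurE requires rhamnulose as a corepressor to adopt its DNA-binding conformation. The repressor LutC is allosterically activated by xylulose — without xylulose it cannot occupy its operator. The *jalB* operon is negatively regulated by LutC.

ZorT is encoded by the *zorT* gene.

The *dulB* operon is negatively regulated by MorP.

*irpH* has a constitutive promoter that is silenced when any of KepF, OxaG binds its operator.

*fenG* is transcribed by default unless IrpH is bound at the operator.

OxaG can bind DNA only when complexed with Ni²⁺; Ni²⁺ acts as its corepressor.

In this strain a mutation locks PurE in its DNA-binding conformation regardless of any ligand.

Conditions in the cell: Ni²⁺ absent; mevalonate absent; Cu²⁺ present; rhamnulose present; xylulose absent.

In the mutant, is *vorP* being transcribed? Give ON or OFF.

ON

Mevalonate is absent, so BexD is inactive.
PurE is constitutively active in this strain.
Cu²⁺ is present, so MorP is inactive.
With no repressor bound, *dulB* is transcribed.
So DulB is produced and active.
No repressor is bound and DulB is active, so *jovS* is transcribed.
So JovS is produced and active.
With repressor PurE bound, *zorT* is not transcribed.
So ZorT is not produced.
KepF is produced constitutively and is active.
Ni²⁺ is absent, so OxaG is inactive.
With repressor KepF bound, *irpH* is not transcribed.
So IrpH is not produced.
With no repressor bound, *fenG* is transcribed.
So FenG is produced and active.
No repressor is bound and FenG is active, so *vorP* is transcribed.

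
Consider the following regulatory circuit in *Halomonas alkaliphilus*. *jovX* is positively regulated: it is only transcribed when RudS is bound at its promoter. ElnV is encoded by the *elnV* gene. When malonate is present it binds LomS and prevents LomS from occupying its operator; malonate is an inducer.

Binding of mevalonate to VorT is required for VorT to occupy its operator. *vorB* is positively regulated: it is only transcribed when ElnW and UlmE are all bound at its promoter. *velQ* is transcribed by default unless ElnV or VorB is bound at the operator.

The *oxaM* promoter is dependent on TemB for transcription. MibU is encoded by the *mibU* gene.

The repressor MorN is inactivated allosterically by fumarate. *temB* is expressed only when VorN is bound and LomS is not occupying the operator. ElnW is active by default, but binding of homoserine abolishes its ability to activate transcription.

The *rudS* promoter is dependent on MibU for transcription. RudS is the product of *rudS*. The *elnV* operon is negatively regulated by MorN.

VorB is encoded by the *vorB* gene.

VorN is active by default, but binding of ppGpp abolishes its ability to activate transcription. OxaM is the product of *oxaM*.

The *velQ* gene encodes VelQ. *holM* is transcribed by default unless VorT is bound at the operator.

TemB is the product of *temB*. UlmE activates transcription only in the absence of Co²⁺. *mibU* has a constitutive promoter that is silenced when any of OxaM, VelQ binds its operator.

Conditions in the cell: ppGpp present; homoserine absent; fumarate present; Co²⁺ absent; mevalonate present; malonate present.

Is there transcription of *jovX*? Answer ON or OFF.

Malonate is present, so LomS is inactive.
ppGpp is present, so VorN is inactive.
Required activator VorN is absent, so *temB* is not transcribed.
So TemB is not produced.
Required activator TemB is absent, so *oxaM* is not transcribed.
So OxaM is not produced.
Fumarate is present, so MorN is inactive.
With no repressor bound, *elnV* is transcribed.
So ElnV is produced and active.
Homoserine is absent, so ElnW is active.
Co²⁺ is absent, so UlmE is active.
No repressor is bound and ElnW and UlmE are active, so *vorB* is transcribed.
So VorB is produced and active.
With repressor ElnV bound, *velQ* is not transcribed.
So VelQ is not produced.
With no repressor bound, *mibU* is transcribed.
So MibU is produced and active.
No repressor is bound and MibU is active, so *rudS* is transcribed.
So RudS is produced and active.
No repressor is bound and RudS is active, so *jovX* is transcribed.

ON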